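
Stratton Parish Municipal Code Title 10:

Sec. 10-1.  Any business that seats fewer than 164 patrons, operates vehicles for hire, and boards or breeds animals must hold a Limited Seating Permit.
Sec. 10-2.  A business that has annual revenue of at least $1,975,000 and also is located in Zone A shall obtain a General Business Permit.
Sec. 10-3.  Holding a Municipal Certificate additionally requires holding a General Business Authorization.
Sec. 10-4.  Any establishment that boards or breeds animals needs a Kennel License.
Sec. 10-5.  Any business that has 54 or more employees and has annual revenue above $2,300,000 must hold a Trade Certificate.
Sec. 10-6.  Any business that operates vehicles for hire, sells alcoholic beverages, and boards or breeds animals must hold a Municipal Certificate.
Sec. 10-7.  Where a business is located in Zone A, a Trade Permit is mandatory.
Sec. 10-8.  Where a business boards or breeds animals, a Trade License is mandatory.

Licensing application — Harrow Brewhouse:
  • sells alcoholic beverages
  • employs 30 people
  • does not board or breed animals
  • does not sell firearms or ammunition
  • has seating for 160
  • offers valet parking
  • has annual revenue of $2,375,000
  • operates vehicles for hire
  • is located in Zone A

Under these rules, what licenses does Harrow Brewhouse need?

Sec. 10-1. seating 160 < 164; operates vehicles for hire; does not board or breed animals → Limited Seating Permit not required.
Sec. 10-2. revenue $2,375,000 ≥ $1,975,000; is located in Zone A → General Business Permit required.
Sec. 10-3. Municipal Certificate is not required → no effect.
Sec. 10-4. does not board or breed animals → Kennel License not required.
Sec. 10-5. employees 30 < 54; revenue $2,375,000 > $2,300,000 → Trade Certificate not required.
Sec. 10-6. operates vehicles for hire; sells alcoholic beverages; does not board or breed animals → Municipal Certificate not required.
Sec. 10-7. is located in Zone A → Trade Permit required.
Sec. 10-8. does not board or breed animals → Trade License not required.

General Business Permit, Trade Permit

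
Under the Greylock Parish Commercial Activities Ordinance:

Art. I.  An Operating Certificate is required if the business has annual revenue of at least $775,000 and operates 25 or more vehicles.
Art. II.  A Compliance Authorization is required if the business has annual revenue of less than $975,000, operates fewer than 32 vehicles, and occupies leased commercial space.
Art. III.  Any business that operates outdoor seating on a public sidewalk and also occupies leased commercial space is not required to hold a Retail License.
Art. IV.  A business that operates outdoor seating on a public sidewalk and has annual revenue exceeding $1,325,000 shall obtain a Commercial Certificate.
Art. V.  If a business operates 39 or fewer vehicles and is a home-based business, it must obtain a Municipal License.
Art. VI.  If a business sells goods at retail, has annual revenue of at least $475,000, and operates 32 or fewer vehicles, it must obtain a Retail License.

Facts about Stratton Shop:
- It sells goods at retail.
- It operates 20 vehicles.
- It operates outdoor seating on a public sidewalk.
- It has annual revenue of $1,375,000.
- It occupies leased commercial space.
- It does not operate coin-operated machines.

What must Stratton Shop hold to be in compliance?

Art. I. revenue $1,375,000 ≥ $775,000; vehicles 20 < 25 → Operating Certificate not required.
Art. II. revenue $1,375,000 ≥ $975,000; vehicles 20 < 32; occupies leased commercial space → Compliance Authorization not required.
Art. III. operates outdoor seating on a public sidewalk; occupies leased commercial space → exempt from Retail License.
Art. IV. operates outdoor seating on a public sidewalk; revenue $1,375,000 > $1,325,000 → Commercial Certificate required.
Art. V. vehicles 20 ≤ 39; occupies leased commercial space (not: is a home-based business) → Municipal License not required.
Art. VI. sells goods at retail; revenue $1,375,000 ≥ $475,000; vehicles 20 ≤ 32 → Retail License required.

Commercial Certificate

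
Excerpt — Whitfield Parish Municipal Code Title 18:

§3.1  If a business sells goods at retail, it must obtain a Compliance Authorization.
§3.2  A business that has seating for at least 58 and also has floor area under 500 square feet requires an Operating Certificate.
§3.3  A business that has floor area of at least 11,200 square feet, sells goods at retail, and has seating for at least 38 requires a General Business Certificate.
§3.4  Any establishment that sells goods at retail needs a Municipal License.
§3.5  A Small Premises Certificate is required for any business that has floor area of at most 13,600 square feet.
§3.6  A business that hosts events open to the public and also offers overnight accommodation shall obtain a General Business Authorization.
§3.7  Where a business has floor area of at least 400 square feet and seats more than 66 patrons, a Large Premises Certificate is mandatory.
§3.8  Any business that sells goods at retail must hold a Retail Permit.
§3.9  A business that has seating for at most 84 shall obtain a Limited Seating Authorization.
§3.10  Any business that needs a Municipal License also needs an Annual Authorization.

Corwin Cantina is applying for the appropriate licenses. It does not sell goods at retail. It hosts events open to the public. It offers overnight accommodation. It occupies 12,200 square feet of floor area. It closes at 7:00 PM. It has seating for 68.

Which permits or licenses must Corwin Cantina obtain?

§3.1 does not sell goods at retail → Compliance Authorization not required.
§3.2 seating 68 ≥ 58; floor area 12,200 square feet ≥ 500 square feet → Operating Certificate not required.
§3.3 floor area 12,200 square feet ≥ 11,200 square feet; does not sell goods at retail; seating 68 ≥ 38 → General Business Certificate not required.
§3.4 does not sell goods at retail → Municipal License not required.
§3.5 floor area 12,200 square feet ≤ 13,600 square feet → Small Premises Certificate required.
§3.6 hosts events open to the public; offers overnight accommodation → General Business Authorization required.
§3.7 floor area 12,200 square feet ≥ 400 square feet; seating 68 > 66 → Large Premises Certificate required.
§3.8 does not sell goods at retail → Retail Permit not required.
§3.9 seating 68 ≤ 84 → Limited Seating Authorization required.
§3.10 Municipal License is not required → no effect.

General Business Authorization, Large Premises Certificate, Limited Seating Authorization, Small Premises Certificate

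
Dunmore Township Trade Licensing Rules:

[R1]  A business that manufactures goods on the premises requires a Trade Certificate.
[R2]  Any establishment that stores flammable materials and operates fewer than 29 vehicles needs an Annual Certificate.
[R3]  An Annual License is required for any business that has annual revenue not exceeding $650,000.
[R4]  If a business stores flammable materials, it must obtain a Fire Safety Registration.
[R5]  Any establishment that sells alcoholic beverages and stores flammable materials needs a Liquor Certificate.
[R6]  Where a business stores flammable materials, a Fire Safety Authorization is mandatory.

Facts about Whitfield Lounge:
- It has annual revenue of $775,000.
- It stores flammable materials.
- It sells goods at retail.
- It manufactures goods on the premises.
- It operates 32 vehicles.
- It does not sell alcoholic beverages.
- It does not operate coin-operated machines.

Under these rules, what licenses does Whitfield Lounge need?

Fire Safety Authorization, Fire Safety Registration, Trade Certificate

[R1] manufactures goods on the premises → Trade Certificate required.
[R2] stores flammable materials; vehicles 32 ≥ 29 → Annual Certificate not required.
[R3] revenue $775,000 > $650,000 → Annual License not required.
[R4] stores flammable materials → Fire Safety Registration required.
[R5] does not sell alcoholic beverages; stores flammable materials → Liquor Certificate not required.
[R6] stores flammable materials → Fire Safety Authorization required.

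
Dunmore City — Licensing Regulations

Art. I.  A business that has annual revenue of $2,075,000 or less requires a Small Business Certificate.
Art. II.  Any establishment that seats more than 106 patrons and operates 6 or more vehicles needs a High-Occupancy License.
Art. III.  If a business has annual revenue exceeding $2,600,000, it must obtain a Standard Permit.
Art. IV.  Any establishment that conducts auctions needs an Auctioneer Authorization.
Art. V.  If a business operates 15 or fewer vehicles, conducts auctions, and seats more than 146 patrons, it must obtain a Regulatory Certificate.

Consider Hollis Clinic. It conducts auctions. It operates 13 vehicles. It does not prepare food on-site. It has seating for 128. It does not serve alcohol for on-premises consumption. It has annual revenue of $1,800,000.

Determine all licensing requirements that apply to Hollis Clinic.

Auctioneer Authorization, High-Occupancy License, Small Business Certificate

Art. I. revenue $1,800,000 ≤ $2,075,000 → Small Business Certificate required.
Art. II. seating 128 > 106; vehicles 13 ≥ 6 → High-Occupancy License required.
Art. III. revenue $1,800,000 ≤ $2,600,000 → Standard Permit not required.
Art. IV. conducts auctions → Auctioneer Authorization required.
Art. V. vehicles 13 ≤ 15; conducts auctions; seating 128 ≤ 146 → Regulatory Certificate not required.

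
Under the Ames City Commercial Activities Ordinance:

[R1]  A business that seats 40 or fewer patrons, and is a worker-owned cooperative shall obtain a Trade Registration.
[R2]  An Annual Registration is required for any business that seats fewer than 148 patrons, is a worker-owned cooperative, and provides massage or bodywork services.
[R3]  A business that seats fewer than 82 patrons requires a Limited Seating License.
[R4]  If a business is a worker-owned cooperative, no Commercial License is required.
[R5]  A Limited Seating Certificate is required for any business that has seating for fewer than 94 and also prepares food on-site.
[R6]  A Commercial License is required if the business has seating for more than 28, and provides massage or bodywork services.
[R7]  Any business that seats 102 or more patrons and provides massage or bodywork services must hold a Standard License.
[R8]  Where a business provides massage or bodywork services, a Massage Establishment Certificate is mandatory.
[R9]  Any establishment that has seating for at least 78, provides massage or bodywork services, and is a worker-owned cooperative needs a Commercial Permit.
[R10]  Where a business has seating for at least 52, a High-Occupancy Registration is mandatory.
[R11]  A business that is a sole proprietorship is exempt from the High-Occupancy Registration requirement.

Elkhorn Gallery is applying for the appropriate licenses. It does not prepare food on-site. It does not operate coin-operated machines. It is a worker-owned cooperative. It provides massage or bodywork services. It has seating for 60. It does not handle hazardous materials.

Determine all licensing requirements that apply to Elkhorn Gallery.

Annual Registration, High-Occupancy Registration, Limited Seating License, Massage Establishment Certificate

[R1] seating 60 > 40; is a worker-owned cooperative → Trade Registration not required.
[R2] seating 60 < 148; is a worker-owned cooperative; provides massage or bodywork services → Annual Registration required.
[R3] seating 60 < 82 → Limited Seating License required.
[R4] is a worker-owned cooperative → exempt from Commercial License.
[R5] seating 60 < 94; does not prepare food on-site → Limited Seating Certificate not required.
[R6] seating 60 > 28; provides massage or bodywork services → Commercial License required.
[R7] seating 60 < 102; provides massage or bodywork services → Standard License not required.
[R8] provides massage or bodywork services → Massage Establishment Certificate required.
[R9] seating 60 < 78; provides massage or bodywork services; is a worker-owned cooperative → Commercial Permit not required.
[R10] seating 60 ≥ 52 → High-Occupancy Registration required.
[R11] is a worker-owned cooperative (not: is a sole proprietorship) → High-Occupancy Registration exemption does not apply.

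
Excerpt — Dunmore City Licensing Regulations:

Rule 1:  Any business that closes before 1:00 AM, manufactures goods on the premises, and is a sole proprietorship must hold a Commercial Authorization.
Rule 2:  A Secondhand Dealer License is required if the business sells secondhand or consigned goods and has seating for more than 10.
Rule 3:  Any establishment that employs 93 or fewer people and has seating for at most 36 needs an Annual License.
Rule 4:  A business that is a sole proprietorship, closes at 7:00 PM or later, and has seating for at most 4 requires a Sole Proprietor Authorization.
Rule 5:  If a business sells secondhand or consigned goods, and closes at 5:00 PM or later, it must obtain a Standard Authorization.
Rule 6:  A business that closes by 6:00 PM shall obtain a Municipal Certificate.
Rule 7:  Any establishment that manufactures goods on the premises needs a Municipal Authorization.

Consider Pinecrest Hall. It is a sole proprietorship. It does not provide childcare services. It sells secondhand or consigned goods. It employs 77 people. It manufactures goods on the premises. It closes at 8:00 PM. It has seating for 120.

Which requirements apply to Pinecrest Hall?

Rule 1: closes 8:00 PM, at/before 1:00 AM; manufactures goods on the premises; is a sole proprietorship → Commercial Authorization required.
Rule 2: sells secondhand or consigned goods; seating 120 > 10 → Secondhand Dealer License required.
Rule 3: employees 77 ≤ 93; seating 120 > 36 → Annual License not required.
Rule 4: is a sole proprietorship; closes 8:00 PM, after 7:00 PM; seating 120 > 4 → Sole Proprietor Authorization not required.
Rule 5: sells secondhand or consigned goods; closes 8:00 PM, after 5:00 PM → Standard Authorization required.
Rule 6: closes 8:00 PM, after 6:00 PM → Municipal Certificate not required.
Rule 7: manufactures goods on the premises → Municipal Authorization required.

Commercial Authorization, Municipal Authorization, Secondhand Dealer License, Standard Authorization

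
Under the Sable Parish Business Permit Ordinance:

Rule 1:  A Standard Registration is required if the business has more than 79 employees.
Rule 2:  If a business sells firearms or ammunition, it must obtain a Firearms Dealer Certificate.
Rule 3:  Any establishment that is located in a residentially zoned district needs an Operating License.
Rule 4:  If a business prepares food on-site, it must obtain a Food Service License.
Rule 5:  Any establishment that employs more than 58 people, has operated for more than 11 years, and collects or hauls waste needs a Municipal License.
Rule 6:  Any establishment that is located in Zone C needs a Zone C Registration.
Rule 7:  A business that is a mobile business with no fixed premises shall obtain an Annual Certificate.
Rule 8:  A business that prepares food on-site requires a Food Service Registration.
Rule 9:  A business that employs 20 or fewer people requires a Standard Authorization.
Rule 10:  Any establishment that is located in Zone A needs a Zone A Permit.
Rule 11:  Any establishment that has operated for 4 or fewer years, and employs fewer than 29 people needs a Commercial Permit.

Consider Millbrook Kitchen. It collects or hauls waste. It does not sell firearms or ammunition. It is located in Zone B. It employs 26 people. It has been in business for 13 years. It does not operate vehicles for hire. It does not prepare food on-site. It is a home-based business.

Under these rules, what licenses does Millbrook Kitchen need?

Rule 1: employees 26 ≤ 79 → Standard Registration not required.
Rule 2: does not sell firearms or ammunition → Firearms Dealer Certificate not required.
Rule 3: is located in Zone B (not: is located in a residentially zoned district) → Operating License not required.
Rule 4: does not prepare food on-site → Food Service License not required.
Rule 5: employees 26 ≤ 58; years in business 13 > 11; collects or hauls waste → Municipal License not required.
Rule 6: is located in Zone B (not: is located in Zone C) → Zone C Registration not required.
Rule 7: is a home-based business (not: is a mobile business with no fixed premises) → Annual Certificate not required.
Rule 8: does not prepare food on-site → Food Service Registration not required.
Rule 9: employees 26 > 20 → Standard Authorization not required.
Rule 10: is located in Zone B (not: is located in Zone A) → Zone A Permit not required.
Rule 11: years in business 13 > 4; employees 26 < 29 → Commercial Permit not required.

None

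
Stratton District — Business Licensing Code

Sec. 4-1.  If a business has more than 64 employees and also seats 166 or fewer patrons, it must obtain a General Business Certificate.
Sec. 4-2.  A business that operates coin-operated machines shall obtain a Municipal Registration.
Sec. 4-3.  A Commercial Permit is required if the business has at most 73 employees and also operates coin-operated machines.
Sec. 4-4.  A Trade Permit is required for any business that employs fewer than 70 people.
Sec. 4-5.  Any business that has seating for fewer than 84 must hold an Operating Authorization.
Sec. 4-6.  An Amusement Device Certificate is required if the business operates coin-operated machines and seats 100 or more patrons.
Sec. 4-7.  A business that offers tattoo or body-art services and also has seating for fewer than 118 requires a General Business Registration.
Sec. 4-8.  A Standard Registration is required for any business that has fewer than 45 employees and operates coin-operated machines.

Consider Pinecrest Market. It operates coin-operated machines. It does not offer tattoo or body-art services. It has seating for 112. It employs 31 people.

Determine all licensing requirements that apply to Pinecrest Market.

Sec. 4-1. employees 31 ≤ 64; seating 112 ≤ 166 → General Business Certificate not required.
Sec. 4-2. operates coin-operated machines → Municipal Registration required.
Sec. 4-3. employees 31 ≤ 73; operates coin-operated machines → Commercial Permit required.
Sec. 4-4. employees 31 < 70 → Trade Permit required.
Sec. 4-5. seating 112 ≥ 84 → Operating Authorization not required.
Sec. 4-6. operates coin-operated machines; seating 112 ≥ 100 → Amusement Device Certificate required.
Sec. 4-7. does not offer tattoo or body-art services; seating 112 < 118 → General Business Registration not required.
Sec. 4-8. employees 31 < 45; operates coin-operated machines → Standard Registration required.

Amusement Device Certificate, Commercial Permit, Municipal Registration, Standard Registration, Trade Permit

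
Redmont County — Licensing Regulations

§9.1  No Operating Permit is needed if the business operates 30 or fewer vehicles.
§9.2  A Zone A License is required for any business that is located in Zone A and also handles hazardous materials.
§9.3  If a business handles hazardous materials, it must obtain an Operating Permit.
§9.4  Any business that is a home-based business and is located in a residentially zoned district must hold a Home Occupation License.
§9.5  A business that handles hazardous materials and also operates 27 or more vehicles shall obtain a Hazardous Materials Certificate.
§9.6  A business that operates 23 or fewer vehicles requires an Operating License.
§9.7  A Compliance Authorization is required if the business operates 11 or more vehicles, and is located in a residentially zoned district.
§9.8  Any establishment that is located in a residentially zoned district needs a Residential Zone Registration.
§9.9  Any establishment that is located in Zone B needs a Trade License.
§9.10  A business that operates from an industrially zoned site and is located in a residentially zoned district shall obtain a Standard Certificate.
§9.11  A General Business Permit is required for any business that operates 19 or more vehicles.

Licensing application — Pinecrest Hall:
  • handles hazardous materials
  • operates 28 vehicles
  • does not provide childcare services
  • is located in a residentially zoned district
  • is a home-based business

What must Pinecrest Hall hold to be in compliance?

§9.1 vehicles 28 ≤ 30 → exempt from Operating Permit.
§9.2 is located in a residentially zoned district (not: is located in Zone A); handles hazardous materials → Zone A License not required.
§9.3 handles hazardous materials → Operating Permit required.
§9.4 is a home-based business; is located in a residentially zoned district → Home Occupation License required.
§9.5 handles hazardous materials; vehicles 28 ≥ 27 → Hazardous Materials Certificate required.
§9.6 vehicles 28 > 23 → Operating License not required.
§9.7 vehicles 28 ≥ 11; is located in a residentially zoned district → Compliance Authorization required.
§9.8 is located in a residentially zoned district → Residential Zone Registration required.
§9.9 is located in a residentially zoned district (not: is located in Zone B) → Trade License not required.
§9.10 is a home-based business (not: operates from an industrially zoned site); is located in a residentially zoned district → Standard Certificate not required.
§9.11 vehicles 28 ≥ 19 → General Business Permit required.

Compliance Authorization, General Business Permit, Hazardous Materials Certificate, Home Occupation License, Residential Zone Registration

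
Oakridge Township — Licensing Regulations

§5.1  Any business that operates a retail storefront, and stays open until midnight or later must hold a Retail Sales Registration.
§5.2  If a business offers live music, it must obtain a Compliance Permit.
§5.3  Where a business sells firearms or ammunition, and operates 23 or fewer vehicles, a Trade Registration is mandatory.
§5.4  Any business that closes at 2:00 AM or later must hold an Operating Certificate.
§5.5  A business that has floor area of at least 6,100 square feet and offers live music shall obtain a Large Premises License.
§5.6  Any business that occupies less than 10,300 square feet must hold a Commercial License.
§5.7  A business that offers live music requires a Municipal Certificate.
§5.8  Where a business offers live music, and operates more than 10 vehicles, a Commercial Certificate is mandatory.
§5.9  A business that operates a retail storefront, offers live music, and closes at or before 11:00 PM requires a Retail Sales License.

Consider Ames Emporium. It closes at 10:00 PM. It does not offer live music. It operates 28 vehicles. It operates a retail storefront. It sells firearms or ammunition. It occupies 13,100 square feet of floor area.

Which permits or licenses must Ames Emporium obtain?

None

§5.1 operates a retail storefront; closes 10:00 PM, at/before midnight → Retail Sales Registration not required.
§5.2 does not offer live music → Compliance Permit not required.
§5.3 sells firearms or ammunition; vehicles 28 > 23 → Trade Registration not required.
§5.4 closes 10:00 PM, at/before 2:00 AM → Operating Certificate not required.
§5.5 floor area 13,100 square feet ≥ 6,100 square feet; does not offer live music → Large Premises License not required.
§5.6 floor area 13,100 square feet ≥ 10,300 square feet → Commercial License not required.
§5.7 does not offer live music → Municipal Certificate not required.
§5.8 does not offer live music; vehicles 28 > 10 → Commercial Certificate not required.
§5.9 operates a retail storefront; does not offer live music; closes 10:00 PM, at/before 11:00 PM → Retail Sales License not required.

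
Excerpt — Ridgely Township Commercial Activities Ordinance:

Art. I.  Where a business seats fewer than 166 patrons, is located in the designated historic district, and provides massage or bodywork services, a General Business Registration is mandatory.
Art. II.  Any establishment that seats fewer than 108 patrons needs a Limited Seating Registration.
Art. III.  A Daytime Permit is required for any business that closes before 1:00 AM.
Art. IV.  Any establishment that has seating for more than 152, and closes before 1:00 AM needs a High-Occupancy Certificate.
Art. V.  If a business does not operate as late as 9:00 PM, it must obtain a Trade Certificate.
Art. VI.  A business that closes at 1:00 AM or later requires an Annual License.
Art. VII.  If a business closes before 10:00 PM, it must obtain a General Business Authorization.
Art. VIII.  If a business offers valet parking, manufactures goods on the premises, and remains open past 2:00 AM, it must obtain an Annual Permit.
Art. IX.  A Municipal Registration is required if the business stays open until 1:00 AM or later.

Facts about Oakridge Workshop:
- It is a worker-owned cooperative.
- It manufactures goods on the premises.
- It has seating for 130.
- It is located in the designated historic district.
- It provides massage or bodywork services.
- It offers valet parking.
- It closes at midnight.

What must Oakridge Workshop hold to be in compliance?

Art. I. seating 130 < 166; is located in the designated historic district; provides massage or bodywork services → General Business Registration required.
Art. II. seating 130 ≥ 108 → Limited Seating Registration not required.
Art. III. closes midnight, at/before 1:00 AM → Daytime Permit required.
Art. IV. seating 130 ≤ 152; closes midnight, at/before 1:00 AM → High-Occupancy Certificate not required.
Art. V. closes midnight, after 9:00 PM → Trade Certificate not required.
Art. VI. closes midnight, at/before 1:00 AM → Annual License not required.
Art. VII. closes midnight, after 10:00 PM → General Business Authorization not required.
Art. VIII. offers valet parking; manufactures goods on the premises; closes midnight, at/before 2:00 AM → Annual Permit not required.
Art. IX. closes midnight, at/before 1:00 AM → Municipal Registration not required.

Daytime Permit, General Business Registration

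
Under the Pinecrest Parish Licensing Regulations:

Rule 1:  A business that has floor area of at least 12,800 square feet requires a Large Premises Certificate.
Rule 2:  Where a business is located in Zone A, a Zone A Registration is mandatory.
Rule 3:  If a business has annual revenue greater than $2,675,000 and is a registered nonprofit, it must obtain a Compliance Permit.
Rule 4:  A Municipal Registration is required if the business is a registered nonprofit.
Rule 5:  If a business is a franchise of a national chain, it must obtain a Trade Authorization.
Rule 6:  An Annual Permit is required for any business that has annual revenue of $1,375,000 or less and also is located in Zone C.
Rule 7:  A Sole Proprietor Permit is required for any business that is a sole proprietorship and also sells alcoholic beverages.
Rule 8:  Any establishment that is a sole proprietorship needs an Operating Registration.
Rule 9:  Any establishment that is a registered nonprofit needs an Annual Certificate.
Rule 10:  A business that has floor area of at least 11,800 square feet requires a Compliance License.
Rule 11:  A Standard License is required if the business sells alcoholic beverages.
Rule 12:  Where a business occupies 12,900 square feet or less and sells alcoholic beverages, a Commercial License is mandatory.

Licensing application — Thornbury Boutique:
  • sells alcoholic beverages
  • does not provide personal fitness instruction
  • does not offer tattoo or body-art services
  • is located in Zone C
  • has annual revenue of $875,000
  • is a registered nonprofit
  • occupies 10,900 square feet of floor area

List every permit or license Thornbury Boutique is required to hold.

Annual Certificate, Annual Permit, Commercial License, Municipal Registration, Standard License

Rule 1: floor area 10,900 square feet < 12,800 square feet → Large Premises Certificate not required.
Rule 2: is located in Zone C (not: is located in Zone A) → Zone A Registration not required.
Rule 3: revenue $875,000 ≤ $2,675,000; is a registered nonprofit → Compliance Permit not required.
Rule 4: is a registered nonprofit → Municipal Registration required.
Rule 5: is a registered nonprofit (not: is a franchise of a national chain) → Trade Authorization not required.
Rule 6: revenue $875,000 ≤ $1,375,000; is located in Zone C → Annual Permit required.
Rule 7: is a registered nonprofit (not: is a sole proprietorship); sells alcoholic beverages → Sole Proprietor Permit not required.
Rule 8: is a registered nonprofit (not: is a sole proprietorship) → Operating Registration not required.
Rule 9: is a registered nonprofit → Annual Certificate required.
Rule 10: floor area 10,900 square feet < 11,800 square feet → Compliance License not required.
Rule 11: sells alcoholic beverages → Standard License required.
Rule 12: floor area 10,900 square feet ≤ 12,900 square feet; sells alcoholic beverages → Commercial License required.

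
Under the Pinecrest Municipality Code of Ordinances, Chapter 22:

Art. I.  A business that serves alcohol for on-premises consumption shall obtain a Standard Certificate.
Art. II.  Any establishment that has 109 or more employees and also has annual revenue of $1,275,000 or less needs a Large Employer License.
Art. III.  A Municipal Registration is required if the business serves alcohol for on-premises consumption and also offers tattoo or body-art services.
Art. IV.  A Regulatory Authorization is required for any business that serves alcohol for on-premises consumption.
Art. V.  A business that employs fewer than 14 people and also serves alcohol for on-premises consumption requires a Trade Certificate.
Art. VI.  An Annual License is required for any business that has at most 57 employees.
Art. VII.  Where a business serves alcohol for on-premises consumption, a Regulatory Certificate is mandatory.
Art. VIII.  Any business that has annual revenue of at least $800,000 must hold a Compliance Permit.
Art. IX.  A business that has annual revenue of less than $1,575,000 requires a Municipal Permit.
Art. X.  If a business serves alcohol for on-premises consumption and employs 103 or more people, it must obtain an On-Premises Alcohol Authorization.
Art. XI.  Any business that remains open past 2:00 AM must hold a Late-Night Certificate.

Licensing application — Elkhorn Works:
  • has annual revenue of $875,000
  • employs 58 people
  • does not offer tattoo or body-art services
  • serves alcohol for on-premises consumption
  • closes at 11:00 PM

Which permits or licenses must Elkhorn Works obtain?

Compliance Permit, Municipal Permit, Regulatory Authorization, Regulatory Certificate, Standard Certificate

Art. I. serves alcohol for on-premises consumption → Standard Certificate required.
Art. II. employees 58 < 109; revenue $875,000 ≤ $1,275,000 → Large Employer License not required.
Art. III. serves alcohol for on-premises consumption; does not offer tattoo or body-art services → Municipal Registration not required.
Art. IV. serves alcohol for on-premises consumption → Regulatory Authorization required.
Art. V. employees 58 ≥ 14; serves alcohol for on-premises consumption → Trade Certificate not required.
Art. VI. employees 58 > 57 → Annual License not required.
Art. VII. serves alcohol for on-premises consumption → Regulatory Certificate required.
Art. VIII. revenue $875,000 ≥ $800,000 → Compliance Permit required.
Art. IX. revenue $875,000 < $1,575,000 → Municipal Permit required.
Art. X. serves alcohol for on-premises consumption; employees 58 < 103 → On-Premises Alcohol Authorization not required.
Art. XI. closes 11:00 PM, at/before 2:00 AM → Late-Night Certificate not required.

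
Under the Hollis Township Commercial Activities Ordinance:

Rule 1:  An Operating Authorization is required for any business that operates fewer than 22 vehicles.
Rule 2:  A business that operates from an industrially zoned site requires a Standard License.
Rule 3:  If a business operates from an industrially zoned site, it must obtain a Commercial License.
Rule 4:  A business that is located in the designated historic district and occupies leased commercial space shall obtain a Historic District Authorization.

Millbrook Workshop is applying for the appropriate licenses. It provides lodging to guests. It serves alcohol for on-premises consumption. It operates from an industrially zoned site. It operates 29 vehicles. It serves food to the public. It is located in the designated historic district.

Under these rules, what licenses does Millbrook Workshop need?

Commercial License, Standard License

Rule 1: vehicles 29 ≥ 22 → Operating Authorization not required.
Rule 2: operates from an industrially zoned site → Standard License required.
Rule 3: operates from an industrially zoned site → Commercial License required.
Rule 4: is located in the designated historic district; operates from an industrially zoned site (not: occupies leased commercial space) → Historic District Authorization not required.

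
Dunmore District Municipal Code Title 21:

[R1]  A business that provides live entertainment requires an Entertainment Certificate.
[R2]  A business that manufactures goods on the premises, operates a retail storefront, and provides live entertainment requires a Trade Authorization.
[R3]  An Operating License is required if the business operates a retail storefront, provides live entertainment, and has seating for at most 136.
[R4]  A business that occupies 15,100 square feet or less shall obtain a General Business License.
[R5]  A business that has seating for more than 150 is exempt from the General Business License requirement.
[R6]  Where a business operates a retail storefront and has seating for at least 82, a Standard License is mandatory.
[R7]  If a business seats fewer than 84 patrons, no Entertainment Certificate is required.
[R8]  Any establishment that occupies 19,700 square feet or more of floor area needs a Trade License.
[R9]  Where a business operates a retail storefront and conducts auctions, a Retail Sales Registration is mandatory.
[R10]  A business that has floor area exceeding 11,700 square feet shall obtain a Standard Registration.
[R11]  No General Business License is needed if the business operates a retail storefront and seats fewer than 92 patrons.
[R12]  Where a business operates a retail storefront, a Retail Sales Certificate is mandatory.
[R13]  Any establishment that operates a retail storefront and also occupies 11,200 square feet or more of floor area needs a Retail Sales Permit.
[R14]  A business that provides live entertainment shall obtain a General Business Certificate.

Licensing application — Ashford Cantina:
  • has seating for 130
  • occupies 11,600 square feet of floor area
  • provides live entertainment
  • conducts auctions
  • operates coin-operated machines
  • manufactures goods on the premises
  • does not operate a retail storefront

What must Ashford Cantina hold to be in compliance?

Entertainment Certificate, General Business Certificate, General Business License

[R1] provides live entertainment → Entertainment Certificate required.
[R2] manufactures goods on the premises; does not operate a retail storefront; provides live entertainment → Trade Authorization not required.
[R3] does not operate a retail storefront; provides live entertainment; seating 130 ≤ 136 → Operating License not required.
[R4] floor area 11,600 square feet ≤ 15,100 square feet → General Business License required.
[R5] seating 130 ≤ 150 → General Business License exemption does not apply.
[R6] does not operate a retail storefront; seating 130 ≥ 82 → Standard License not required.
[R7] seating 130 ≥ 84 → Entertainment Certificate exemption does not apply.
[R8] floor area 11,600 square feet < 19,700 square feet → Trade License not required.
[R9] does not operate a retail storefront; conducts auctions → Retail Sales Registration not required.
[R10] floor area 11,600 square feet ≤ 11,700 square feet → Standard Registration not required.
[R11] does not operate a retail storefront; seating 130 ≥ 92 → General Business License exemption does not apply.
[R12] does not operate a retail storefront → Retail Sales Certificate not required.
[R13] does not operate a retail storefront; floor area 11,600 square feet ≥ 11,200 square feet → Retail Sales Permit not required.
[R14] provides live entertainment → General Business Certificate required.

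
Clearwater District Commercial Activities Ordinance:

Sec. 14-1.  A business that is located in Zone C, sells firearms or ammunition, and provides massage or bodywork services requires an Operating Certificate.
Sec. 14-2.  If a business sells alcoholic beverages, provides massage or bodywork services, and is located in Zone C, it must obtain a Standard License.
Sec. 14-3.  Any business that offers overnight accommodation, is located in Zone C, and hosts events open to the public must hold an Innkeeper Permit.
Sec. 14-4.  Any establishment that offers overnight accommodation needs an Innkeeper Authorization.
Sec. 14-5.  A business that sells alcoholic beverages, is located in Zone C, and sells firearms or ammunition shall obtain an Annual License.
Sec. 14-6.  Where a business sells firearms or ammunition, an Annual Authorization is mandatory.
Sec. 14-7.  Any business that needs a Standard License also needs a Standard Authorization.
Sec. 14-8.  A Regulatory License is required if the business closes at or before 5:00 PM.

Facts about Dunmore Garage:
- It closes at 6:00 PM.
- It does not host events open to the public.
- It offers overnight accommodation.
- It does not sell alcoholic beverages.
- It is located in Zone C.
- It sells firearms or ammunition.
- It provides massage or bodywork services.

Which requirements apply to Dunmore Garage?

Annual Authorization, Innkeeper Authorization, Operating Certificate

Sec. 14-1. is located in Zone C; sells firearms or ammunition; provides massage or bodywork services → Operating Certificate required.
Sec. 14-2. does not sell alcoholic beverages; provides massage or bodywork services; is located in Zone C → Standard License not required.
Sec. 14-3. offers overnight accommodation; is located in Zone C; does not host events open to the public → Innkeeper Permit not required.
Sec. 14-4. offers overnight accommodation → Innkeeper Authorization required.
Sec. 14-5. does not sell alcoholic beverages; is located in Zone C; sells firearms or ammunition → Annual License not required.
Sec. 14-6. sells firearms or ammunition → Annual Authorization required.
Sec. 14-7. Standard License is not required → no effect.
Sec. 14-8. closes 6:00 PM, after 5:00 PM → Regulatory License not required.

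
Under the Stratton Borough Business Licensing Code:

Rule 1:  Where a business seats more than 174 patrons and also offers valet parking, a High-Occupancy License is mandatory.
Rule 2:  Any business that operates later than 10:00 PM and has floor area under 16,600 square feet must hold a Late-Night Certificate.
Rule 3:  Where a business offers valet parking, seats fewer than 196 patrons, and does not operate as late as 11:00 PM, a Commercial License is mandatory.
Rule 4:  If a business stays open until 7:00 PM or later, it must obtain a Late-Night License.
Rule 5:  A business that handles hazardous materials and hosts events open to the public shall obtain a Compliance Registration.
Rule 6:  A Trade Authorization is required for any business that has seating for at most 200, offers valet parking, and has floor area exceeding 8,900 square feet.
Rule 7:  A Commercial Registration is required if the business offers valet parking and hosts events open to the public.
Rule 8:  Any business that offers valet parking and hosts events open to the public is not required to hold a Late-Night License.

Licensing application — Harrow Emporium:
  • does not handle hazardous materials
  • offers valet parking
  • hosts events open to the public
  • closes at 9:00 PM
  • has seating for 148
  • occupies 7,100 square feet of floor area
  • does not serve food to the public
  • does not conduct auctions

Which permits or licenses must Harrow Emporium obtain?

Commercial License, Commercial Registration

Rule 1: seating 148 ≤ 174; offers valet parking → High-Occupancy License not required.
Rule 2: closes 9:00 PM, at/before 10:00 PM; floor area 7,100 square feet < 16,600 square feet → Late-Night Certificate not required.
Rule 3: offers valet parking; seating 148 < 196; closes 9:00 PM, at/before 11:00 PM → Commercial License required.
Rule 4: closes 9:00 PM, after 7:00 PM → Late-Night License required.
Rule 5: does not handle hazardous materials; hosts events open to the public → Compliance Registration not required.
Rule 6: seating 148 ≤ 200; offers valet parking; floor area 7,100 square feet ≤ 8,900 square feet → Trade Authorization not required.
Rule 7: offers valet parking; hosts events open to the public → Commercial Registration required.
Rule 8: offers valet parking; hosts events open to the public → exempt from Late-Night License.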